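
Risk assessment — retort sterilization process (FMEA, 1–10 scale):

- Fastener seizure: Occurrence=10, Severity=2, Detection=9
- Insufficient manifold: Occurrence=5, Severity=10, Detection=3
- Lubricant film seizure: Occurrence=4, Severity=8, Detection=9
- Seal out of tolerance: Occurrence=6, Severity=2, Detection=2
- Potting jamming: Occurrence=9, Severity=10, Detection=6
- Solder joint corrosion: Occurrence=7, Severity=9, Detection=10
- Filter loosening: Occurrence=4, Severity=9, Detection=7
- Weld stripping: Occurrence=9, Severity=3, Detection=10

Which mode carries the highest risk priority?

Solder joint corrosion

RPN = Severity × Occurrence × Detection:
  Fastener seizure: 2 × 10 × 9 = 180
  Insufficient manifold: 10 × 5 × 3 = 150
  Lubricant film seizure: 8 × 4 × 9 = 288
  Seal out of tolerance: 2 × 6 × 2 = 24
  Potting jamming: 10 × 9 × 6 = 540
  Solder joint corrosion: 9 × 7 × 10 = 630
  Filter loosening: 9 × 4 × 7 = 252
  Weld stripping: 3 × 9 × 10 = 270
Highest RPN is 630 → Solder joint corrosion.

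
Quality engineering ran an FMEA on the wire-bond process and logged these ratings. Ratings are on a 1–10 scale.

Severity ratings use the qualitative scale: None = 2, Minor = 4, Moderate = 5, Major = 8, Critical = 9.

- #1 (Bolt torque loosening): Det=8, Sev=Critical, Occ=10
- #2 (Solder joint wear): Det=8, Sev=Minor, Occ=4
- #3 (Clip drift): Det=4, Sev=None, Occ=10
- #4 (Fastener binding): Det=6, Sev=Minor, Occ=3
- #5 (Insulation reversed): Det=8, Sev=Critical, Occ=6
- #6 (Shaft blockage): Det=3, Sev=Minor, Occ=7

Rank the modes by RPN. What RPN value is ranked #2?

432

RPN = Severity × Occurrence × Detection:
  #1: 9 × 10 × 8 = 720
  #2: 4 × 4 × 8 = 128
  #3: 2 × 10 × 4 = 80
  #4: 4 × 3 × 6 = 72
  #5: 9 × 6 × 8 = 432
  #6: 4 × 7 × 3 = 84
Sorted descending: 720, 432, 128, 84, 80, 72.
The second-highest RPN is 432 (#5).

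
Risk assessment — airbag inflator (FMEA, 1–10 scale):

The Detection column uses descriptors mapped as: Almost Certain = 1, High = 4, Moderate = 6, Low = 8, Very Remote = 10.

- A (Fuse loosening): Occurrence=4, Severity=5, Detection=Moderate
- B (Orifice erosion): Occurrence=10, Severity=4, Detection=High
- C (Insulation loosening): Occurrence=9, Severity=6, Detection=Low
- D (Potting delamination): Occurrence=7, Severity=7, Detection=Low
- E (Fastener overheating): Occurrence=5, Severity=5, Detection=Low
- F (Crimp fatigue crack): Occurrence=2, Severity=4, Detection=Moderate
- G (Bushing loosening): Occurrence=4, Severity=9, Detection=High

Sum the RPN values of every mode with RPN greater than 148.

1184

RPN = Severity × Occurrence × Detection:
  A: 5 × 4 × 6 = 120
  B: 4 × 10 × 4 = 160
  C: 6 × 9 × 8 = 432
  D: 7 × 7 × 8 = 392
  E: 5 × 5 × 8 = 200
  F: 4 × 2 × 6 = 48
  G: 9 × 4 × 4 = 144
RPN > 148: B (160), C (432), D (392), E (200).
Sum: 160 + 432 + 392 + 200 = 1184.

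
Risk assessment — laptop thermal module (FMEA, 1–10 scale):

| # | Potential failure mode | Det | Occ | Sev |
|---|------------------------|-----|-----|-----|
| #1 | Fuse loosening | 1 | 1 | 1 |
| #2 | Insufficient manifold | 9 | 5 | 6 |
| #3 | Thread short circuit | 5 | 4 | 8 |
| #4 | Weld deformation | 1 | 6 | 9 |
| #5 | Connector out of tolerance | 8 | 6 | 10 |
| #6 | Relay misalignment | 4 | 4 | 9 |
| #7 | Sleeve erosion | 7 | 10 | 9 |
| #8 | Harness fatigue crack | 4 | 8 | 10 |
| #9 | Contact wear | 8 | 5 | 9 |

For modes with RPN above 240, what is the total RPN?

2060

RPN = Severity × Occurrence × Detection:
  #1: 1 × 1 × 1 = 1
  #2: 6 × 5 × 9 = 270
  #3: 8 × 4 × 5 = 160
  #4: 9 × 6 × 1 = 54
  #5: 10 × 6 × 8 = 480
  #6: 9 × 4 × 4 = 144
  #7: 9 × 10 × 7 = 630
  #8: 10 × 8 × 4 = 320
  #9: 9 × 5 × 8 = 360
RPN > 240: #2 (270), #5 (480), #7 (630), #8 (320), #9 (360).
Sum: 270 + 480 + 630 + 320 + 360 = 2060.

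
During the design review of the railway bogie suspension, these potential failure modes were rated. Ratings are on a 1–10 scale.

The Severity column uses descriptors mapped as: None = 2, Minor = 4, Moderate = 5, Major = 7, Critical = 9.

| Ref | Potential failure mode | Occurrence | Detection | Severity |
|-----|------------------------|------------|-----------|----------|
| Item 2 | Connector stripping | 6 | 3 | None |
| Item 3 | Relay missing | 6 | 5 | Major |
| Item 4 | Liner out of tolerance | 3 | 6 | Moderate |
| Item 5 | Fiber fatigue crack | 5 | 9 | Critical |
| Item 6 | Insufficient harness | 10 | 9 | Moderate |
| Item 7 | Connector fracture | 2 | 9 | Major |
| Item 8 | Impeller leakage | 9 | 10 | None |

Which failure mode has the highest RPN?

RPN = Severity × Occurrence × Detection:
  Item 2: 2 × 6 × 3 = 36
  Item 3: 7 × 6 × 5 = 210
  Item 4: 5 × 3 × 6 = 90
  Item 5: 9 × 5 × 9 = 405
  Item 6: 5 × 10 × 9 = 450
  Item 7: 7 × 2 × 9 = 126
  Item 8: 2 × 9 × 10 = 180
Highest RPN is 450 → Item 6.

Item 6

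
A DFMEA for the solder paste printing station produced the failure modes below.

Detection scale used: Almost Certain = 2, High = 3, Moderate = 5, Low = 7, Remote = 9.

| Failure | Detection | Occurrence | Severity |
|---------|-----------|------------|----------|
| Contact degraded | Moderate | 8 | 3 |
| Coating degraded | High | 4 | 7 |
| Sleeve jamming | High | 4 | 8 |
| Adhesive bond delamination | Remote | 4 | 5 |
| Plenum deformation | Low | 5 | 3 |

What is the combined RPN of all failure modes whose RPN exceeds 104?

RPN = Severity × Occurrence × Detection:
  Contact degraded: 3 × 8 × 5 = 120
  Coating degraded: 7 × 4 × 3 = 84
  Sleeve jamming: 8 × 4 × 3 = 96
  Adhesive bond delamination: 5 × 4 × 9 = 180
  Plenum deformation: 3 × 5 × 7 = 105
RPN > 104: Contact degraded (120), Adhesive bond delamination (180), Plenum deformation (105).
Sum: 120 + 180 + 105 = 405.

405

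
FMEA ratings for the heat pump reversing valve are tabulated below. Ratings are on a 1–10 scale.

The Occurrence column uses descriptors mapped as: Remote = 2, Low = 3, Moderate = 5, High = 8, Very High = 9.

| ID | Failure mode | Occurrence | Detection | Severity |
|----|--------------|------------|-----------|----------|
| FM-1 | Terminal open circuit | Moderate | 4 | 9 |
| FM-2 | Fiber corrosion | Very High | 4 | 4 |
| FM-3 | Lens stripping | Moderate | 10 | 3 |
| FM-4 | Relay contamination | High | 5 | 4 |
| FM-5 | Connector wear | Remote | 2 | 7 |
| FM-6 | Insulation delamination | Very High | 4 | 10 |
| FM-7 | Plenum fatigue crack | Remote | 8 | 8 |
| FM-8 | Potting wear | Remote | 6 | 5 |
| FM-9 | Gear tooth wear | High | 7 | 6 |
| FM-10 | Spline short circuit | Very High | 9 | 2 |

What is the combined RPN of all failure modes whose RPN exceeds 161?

RPN = Severity × Occurrence × Detection:
  FM-1: 9 × 5 × 4 = 180
  FM-2: 4 × 9 × 4 = 144
  FM-3: 3 × 5 × 10 = 150
  FM-4: 4 × 8 × 5 = 160
  FM-5: 7 × 2 × 2 = 28
  FM-6: 10 × 9 × 4 = 360
  FM-7: 8 × 2 × 8 = 128
  FM-8: 5 × 2 × 6 = 60
  FM-9: 6 × 8 × 7 = 336
  FM-10: 2 × 9 × 9 = 162
RPN > 161: FM-1 (180), FM-6 (360), FM-9 (336), FM-10 (162).
Sum: 180 + 360 + 336 + 162 = 1038.

1038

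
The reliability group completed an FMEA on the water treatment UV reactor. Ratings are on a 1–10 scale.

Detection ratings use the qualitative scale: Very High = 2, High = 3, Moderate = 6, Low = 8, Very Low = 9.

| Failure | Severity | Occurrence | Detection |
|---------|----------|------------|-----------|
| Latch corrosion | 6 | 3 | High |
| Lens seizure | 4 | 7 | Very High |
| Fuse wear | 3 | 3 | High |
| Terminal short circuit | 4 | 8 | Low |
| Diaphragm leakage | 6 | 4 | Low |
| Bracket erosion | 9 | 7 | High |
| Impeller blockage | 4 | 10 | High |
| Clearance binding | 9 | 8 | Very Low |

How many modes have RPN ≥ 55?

RPN = Severity × Occurrence × Detection:
  Latch corrosion: 6 × 3 × 3 = 54
  Lens seizure: 4 × 7 × 2 = 56
  Fuse wear: 3 × 3 × 3 = 27
  Terminal short circuit: 4 × 8 × 8 = 256
  Diaphragm leakage: 6 × 4 × 8 = 192
  Bracket erosion: 9 × 7 × 3 = 189
  Impeller blockage: 4 × 10 × 3 = 120
  Clearance binding: 9 × 8 × 9 = 648
Modes with RPN ≥ 55: Lens seizure (56), Terminal short circuit (256), Diaphragm leakage (192), Bracket erosion (189), Impeller blockage (120), Clearance binding (648) → 6.

6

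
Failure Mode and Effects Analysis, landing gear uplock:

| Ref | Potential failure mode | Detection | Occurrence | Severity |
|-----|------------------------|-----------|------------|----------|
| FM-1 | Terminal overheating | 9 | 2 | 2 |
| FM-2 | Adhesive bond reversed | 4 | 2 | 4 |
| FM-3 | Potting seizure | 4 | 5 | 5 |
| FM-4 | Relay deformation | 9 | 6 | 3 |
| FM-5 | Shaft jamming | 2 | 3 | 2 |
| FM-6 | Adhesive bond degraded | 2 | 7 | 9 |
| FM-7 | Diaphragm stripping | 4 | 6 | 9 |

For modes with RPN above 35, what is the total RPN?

640

RPN = Severity × Occurrence × Detection:
  FM-1: 2 × 2 × 9 = 36
  FM-2: 4 × 2 × 4 = 32
  FM-3: 5 × 5 × 4 = 100
  FM-4: 3 × 6 × 9 = 162
  FM-5: 2 × 3 × 2 = 12
  FM-6: 9 × 7 × 2 = 126
  FM-7: 9 × 6 × 4 = 216
RPN > 35: FM-1 (36), FM-3 (100), FM-4 (162), FM-6 (126), FM-7 (216).
Sum: 36 + 100 + 162 + 126 + 216 = 640.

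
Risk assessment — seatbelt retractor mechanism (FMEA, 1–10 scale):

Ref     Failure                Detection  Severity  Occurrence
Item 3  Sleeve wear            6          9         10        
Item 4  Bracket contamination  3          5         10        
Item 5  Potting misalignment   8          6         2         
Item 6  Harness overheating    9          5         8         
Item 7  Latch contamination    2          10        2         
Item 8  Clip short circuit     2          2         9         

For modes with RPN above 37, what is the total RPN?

RPN = Severity × Occurrence × Detection:
  Item 3: 9 × 10 × 6 = 540
  Item 4: 5 × 10 × 3 = 150
  Item 5: 6 × 2 × 8 = 96
  Item 6: 5 × 8 × 9 = 360
  Item 7: 10 × 2 × 2 = 40
  Item 8: 2 × 9 × 2 = 36
RPN > 37: Item 3 (540), Item 4 (150), Item 5 (96), Item 6 (360), Item 7 (40).
Sum: 540 + 150 + 96 + 360 + 40 = 1186.

1186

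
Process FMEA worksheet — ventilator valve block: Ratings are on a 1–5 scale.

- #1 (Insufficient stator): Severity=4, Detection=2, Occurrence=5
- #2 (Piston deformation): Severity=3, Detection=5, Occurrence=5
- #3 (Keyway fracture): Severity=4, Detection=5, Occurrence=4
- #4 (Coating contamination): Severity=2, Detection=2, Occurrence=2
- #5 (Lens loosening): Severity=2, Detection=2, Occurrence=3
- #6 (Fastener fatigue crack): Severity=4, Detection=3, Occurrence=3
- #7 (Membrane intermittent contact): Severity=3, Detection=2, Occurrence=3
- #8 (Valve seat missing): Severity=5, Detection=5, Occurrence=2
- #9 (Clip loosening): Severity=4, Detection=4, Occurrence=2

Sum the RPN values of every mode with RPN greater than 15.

RPN = Severity × Occurrence × Detection:
  #1: 4 × 5 × 2 = 40
  #2: 3 × 5 × 5 = 75
  #3: 4 × 4 × 5 = 80
  #4: 2 × 2 × 2 = 8
  #5: 2 × 3 × 2 = 12
  #6: 4 × 3 × 3 = 36
  #7: 3 × 3 × 2 = 18
  #8: 5 × 2 × 5 = 50
  #9: 4 × 2 × 4 = 32
RPN > 15: #1 (40), #2 (75), #3 (80), #6 (36), #7 (18), #8 (50), #9 (32).
Sum: 40 + 75 + 80 + 36 + 18 + 50 + 32 = 331.

331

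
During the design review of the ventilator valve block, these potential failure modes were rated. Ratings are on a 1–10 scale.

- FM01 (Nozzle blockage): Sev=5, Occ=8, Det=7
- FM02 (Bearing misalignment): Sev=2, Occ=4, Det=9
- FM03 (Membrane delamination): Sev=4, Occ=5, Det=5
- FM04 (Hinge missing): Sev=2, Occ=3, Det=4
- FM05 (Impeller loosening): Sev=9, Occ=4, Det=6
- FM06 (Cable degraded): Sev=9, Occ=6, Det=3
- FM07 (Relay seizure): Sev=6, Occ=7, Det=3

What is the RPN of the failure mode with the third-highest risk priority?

162

RPN = Severity × Occurrence × Detection:
  FM01: 5 × 8 × 7 = 280
  FM02: 2 × 4 × 9 = 72
  FM03: 4 × 5 × 5 = 100
  FM04: 2 × 3 × 4 = 24
  FM05: 9 × 4 × 6 = 216
  FM06: 9 × 6 × 3 = 162
  FM07: 6 × 7 × 3 = 126
Sorted descending: 280, 216, 162, 126, 100, 72, 24.
The third-highest RPN is 162 (FM06).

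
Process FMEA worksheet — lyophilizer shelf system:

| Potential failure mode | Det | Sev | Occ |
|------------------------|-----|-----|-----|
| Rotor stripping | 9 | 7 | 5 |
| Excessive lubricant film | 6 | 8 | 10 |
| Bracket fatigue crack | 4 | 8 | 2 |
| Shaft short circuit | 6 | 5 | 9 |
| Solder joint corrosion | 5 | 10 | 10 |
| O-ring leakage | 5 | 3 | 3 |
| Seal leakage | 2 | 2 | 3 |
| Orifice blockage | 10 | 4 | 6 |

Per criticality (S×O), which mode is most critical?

Solder joint corrosion

Criticality = Severity × Occurrence:
  Rotor stripping: 7 × 5 = 35
  Excessive lubricant film: 8 × 10 = 80
  Bracket fatigue crack: 8 × 2 = 16
  Shaft short circuit: 5 × 9 = 45
  Solder joint corrosion: 10 × 10 = 100
  O-ring leakage: 3 × 3 = 9
  Seal leakage: 2 × 3 = 6
  Orifice blockage: 4 × 6 = 24
Highest criticality is 100 → Solder joint corrosion.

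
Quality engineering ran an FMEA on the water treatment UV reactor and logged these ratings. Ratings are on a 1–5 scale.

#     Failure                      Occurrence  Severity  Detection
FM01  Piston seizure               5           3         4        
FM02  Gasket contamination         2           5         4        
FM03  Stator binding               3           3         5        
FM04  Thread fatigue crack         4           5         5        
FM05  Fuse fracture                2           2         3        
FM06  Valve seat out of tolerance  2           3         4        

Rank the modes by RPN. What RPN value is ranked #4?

RPN = Severity × Occurrence × Detection:
  FM01: 3 × 5 × 4 = 60
  FM02: 5 × 2 × 4 = 40
  FM03: 3 × 3 × 5 = 45
  FM04: 5 × 4 × 5 = 100
  FM05: 2 × 2 × 3 = 12
  FM06: 3 × 2 × 4 = 24
Sorted descending: 100, 60, 45, 40, 24, 12.
The fourth-highest RPN is 40 (FM02).

40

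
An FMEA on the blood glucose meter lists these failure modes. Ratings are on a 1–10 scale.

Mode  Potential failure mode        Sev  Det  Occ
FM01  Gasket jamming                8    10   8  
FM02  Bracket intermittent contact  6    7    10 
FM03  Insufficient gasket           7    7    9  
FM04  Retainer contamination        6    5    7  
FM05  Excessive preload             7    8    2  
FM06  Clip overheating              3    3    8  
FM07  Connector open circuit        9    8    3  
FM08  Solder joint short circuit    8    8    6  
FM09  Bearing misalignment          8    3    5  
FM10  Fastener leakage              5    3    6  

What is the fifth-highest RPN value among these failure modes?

RPN = Severity × Occurrence × Detection:
  FM01: 8 × 8 × 10 = 640
  FM02: 6 × 10 × 7 = 420
  FM03: 7 × 9 × 7 = 441
  FM04: 6 × 7 × 5 = 210
  FM05: 7 × 2 × 8 = 112
  FM06: 3 × 8 × 3 = 72
  FM07: 9 × 3 × 8 = 216
  FM08: 8 × 6 × 8 = 384
  FM09: 8 × 5 × 3 = 120
  FM10: 5 × 6 × 3 = 90
Sorted descending: 640, 441, 420, 384, 216, 210, 120, 112, 90, 72.
The fifth-highest RPN is 216 (FM07).

216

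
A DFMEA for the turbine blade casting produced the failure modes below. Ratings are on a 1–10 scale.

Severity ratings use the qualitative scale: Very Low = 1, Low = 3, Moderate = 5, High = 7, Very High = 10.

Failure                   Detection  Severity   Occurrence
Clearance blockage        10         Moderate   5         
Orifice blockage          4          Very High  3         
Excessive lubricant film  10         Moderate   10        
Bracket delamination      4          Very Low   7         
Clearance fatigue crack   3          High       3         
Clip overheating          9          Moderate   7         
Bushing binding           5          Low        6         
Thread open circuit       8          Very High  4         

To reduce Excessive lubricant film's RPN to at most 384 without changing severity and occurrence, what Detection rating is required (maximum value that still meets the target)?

Excessive lubricant film: S=5, O=10, D=10 → current RPN = 500.
Fixed product = 50. Need 50 × D ≤ 384, so D ≤ 384/50 = 7.68.
Maximum integer Detection rating = 7 (gives RPN 350; D=8 would give 400 > 384).

7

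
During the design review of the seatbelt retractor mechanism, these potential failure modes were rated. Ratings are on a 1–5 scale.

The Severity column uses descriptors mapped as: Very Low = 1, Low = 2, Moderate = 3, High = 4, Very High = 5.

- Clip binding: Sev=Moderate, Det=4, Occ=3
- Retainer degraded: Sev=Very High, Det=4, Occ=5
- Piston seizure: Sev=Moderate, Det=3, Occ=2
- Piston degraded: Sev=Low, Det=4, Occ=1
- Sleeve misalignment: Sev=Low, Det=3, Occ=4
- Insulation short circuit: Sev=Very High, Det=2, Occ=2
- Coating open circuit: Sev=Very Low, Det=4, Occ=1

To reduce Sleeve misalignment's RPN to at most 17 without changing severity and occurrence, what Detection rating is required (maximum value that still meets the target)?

Sleeve misalignment: S=2, O=4, D=3 → current RPN = 24.
Fixed product = 8. Need 8 × D ≤ 17, so D ≤ 17/8 = 2.12.
Maximum integer Detection rating = 2 (gives RPN 16; D=3 would give 24 > 17).

2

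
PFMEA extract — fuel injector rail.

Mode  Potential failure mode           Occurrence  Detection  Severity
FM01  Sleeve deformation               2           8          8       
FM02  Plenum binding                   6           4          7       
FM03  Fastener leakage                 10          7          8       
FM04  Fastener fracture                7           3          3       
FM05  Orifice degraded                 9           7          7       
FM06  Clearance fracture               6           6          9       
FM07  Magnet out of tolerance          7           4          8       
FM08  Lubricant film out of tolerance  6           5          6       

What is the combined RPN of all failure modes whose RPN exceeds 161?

1897

RPN = Severity × Occurrence × Detection:
  FM01: 8 × 2 × 8 = 128
  FM02: 7 × 6 × 4 = 168
  FM03: 8 × 10 × 7 = 560
  FM04: 3 × 7 × 3 = 63
  FM05: 7 × 9 × 7 = 441
  FM06: 9 × 6 × 6 = 324
  FM07: 8 × 7 × 4 = 224
  FM08: 6 × 6 × 5 = 180
RPN > 161: FM02 (168), FM03 (560), FM05 (441), FM06 (324), FM07 (224), FM08 (180).
Sum: 168 + 560 + 441 + 324 + 224 + 180 = 1897.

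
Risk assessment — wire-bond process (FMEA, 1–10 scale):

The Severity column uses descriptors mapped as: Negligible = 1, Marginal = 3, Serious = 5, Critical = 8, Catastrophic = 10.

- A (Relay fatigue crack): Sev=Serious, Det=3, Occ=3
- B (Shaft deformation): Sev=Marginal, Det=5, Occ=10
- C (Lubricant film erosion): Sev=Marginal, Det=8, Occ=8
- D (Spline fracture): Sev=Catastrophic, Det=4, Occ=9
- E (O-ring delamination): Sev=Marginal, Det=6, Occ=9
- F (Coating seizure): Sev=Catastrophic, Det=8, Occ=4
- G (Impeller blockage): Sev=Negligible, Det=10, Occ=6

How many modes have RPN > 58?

RPN = Severity × Occurrence × Detection:
  A: 5 × 3 × 3 = 45
  B: 3 × 10 × 5 = 150
  C: 3 × 8 × 8 = 192
  D: 10 × 9 × 4 = 360
  E: 3 × 9 × 6 = 162
  F: 10 × 4 × 8 = 320
  G: 1 × 6 × 10 = 60
Modes with RPN > 58: B (150), C (192), D (360), E (162), F (320), G (60) → 6.

6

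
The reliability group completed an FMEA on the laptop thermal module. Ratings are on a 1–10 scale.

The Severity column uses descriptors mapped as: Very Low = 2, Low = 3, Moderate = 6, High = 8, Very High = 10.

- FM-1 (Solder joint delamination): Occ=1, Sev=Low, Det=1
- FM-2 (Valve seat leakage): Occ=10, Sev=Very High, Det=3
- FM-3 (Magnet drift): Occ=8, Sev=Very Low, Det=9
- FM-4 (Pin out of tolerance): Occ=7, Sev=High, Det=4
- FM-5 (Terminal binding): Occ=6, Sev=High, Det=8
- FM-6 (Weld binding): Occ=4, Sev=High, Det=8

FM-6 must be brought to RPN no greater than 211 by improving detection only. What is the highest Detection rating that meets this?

FM-6: S=8, O=4, D=8 → current RPN = 256.
Fixed product = 32. Need 32 × D ≤ 211, so D ≤ 211/32 = 6.59.
Maximum integer Detection rating = 6 (gives RPN 192; D=7 would give 224 > 211).

6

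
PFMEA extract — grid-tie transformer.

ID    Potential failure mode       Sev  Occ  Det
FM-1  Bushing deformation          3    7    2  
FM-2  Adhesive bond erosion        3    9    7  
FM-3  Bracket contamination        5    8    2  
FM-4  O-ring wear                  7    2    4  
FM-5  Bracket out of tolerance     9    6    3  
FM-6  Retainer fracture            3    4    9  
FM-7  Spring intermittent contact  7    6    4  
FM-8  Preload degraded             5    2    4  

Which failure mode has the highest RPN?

FM-2

RPN = Severity × Occurrence × Detection:
  FM-1: 3 × 7 × 2 = 42
  FM-2: 3 × 9 × 7 = 189
  FM-3: 5 × 8 × 2 = 80
  FM-4: 7 × 2 × 4 = 56
  FM-5: 9 × 6 × 3 = 162
  FM-6: 3 × 4 × 9 = 108
  FM-7: 7 × 6 × 4 = 168
  FM-8: 5 × 2 × 4 = 40
Highest RPN is 189 → FM-2.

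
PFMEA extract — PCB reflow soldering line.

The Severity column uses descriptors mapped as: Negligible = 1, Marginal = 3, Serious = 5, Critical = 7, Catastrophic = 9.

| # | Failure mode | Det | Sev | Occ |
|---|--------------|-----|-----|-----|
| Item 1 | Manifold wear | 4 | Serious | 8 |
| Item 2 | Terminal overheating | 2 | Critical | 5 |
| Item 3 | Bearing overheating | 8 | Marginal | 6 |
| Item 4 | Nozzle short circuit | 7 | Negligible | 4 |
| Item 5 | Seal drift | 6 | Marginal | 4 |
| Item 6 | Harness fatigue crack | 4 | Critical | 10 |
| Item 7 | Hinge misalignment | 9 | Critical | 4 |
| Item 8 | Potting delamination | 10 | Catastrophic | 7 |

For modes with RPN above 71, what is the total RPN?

1538

RPN = Severity × Occurrence × Detection:
  Item 1: 5 × 8 × 4 = 160
  Item 2: 7 × 5 × 2 = 70
  Item 3: 3 × 6 × 8 = 144
  Item 4: 1 × 4 × 7 = 28
  Item 5: 3 × 4 × 6 = 72
  Item 6: 7 × 10 × 4 = 280
  Item 7: 7 × 4 × 9 = 252
  Item 8: 9 × 7 × 10 = 630
RPN > 71: Item 1 (160), Item 3 (144), Item 5 (72), Item 6 (280), Item 7 (252), Item 8 (630).
Sum: 160 + 144 + 72 + 280 + 252 + 630 = 1538.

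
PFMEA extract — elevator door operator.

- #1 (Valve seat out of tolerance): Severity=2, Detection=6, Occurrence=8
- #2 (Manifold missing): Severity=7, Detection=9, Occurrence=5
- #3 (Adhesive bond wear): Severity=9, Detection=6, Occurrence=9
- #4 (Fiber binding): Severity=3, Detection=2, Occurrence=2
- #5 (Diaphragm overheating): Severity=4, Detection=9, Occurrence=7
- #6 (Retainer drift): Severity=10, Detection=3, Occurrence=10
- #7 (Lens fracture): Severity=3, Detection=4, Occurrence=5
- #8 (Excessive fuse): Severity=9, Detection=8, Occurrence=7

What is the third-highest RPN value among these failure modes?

RPN = Severity × Occurrence × Detection:
  #1: 2 × 8 × 6 = 96
  #2: 7 × 5 × 9 = 315
  #3: 9 × 9 × 6 = 486
  #4: 3 × 2 × 2 = 12
  #5: 4 × 7 × 9 = 252
  #6: 10 × 10 × 3 = 300
  #7: 3 × 5 × 4 = 60
  #8: 9 × 7 × 8 = 504
Sorted descending: 504, 486, 315, 300, 252, 96, 60, 12.
The third-highest RPN is 315 (#2).

315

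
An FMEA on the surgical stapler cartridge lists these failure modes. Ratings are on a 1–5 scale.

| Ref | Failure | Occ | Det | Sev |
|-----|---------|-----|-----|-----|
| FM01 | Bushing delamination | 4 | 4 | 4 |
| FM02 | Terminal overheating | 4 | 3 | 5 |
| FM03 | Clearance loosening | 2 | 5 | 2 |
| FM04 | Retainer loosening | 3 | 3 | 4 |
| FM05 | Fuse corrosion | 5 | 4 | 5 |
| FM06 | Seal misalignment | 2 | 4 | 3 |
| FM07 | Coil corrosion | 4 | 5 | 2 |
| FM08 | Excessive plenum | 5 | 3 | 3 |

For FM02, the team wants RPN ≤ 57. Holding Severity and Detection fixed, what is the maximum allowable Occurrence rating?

FM02: S=5, O=4, D=3 → current RPN = 60.
Fixed product = 15. Need 15 × O ≤ 57, so O ≤ 57/15 = 3.80.
Maximum integer Occurrence rating = 3 (gives RPN 45; O=4 would give 60 > 57).

3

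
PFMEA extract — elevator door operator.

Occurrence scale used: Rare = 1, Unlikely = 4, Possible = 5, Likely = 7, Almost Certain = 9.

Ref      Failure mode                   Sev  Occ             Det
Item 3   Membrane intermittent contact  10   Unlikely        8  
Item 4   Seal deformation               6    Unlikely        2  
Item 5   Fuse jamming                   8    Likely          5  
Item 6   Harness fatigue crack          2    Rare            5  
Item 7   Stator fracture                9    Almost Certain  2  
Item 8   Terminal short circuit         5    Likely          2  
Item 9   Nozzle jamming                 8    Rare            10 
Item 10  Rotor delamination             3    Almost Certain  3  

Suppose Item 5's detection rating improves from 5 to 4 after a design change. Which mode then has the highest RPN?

Item 3

RPN = Severity × Occurrence × Detection:
  Item 3: 10 × 4 × 8 = 320
  Item 4: 6 × 4 × 2 = 48
  Item 5: 8 × 7 × 5 = 280
  Item 6: 2 × 1 × 5 = 10
  Item 7: 9 × 9 × 2 = 162
  Item 8: 5 × 7 × 2 = 70
  Item 9: 8 × 1 × 10 = 80
  Item 10: 3 × 9 × 3 = 81
After action: Item 5 → 8 × 7 × 4 = 224.
Revised RPNs: Item 3=320, Item 5=224, Item 7=162, Item 10=81, Item 9=80, Item 8=70, Item 4=48, Item 6=10.
Highest is now Item 3 (320).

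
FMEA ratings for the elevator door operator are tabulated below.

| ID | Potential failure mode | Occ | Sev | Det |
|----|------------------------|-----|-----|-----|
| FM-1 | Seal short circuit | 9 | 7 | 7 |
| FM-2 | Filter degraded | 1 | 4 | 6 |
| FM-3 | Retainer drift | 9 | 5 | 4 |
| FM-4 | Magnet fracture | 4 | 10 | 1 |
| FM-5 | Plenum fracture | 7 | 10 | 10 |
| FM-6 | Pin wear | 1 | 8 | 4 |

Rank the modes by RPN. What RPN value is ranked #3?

RPN = Severity × Occurrence × Detection:
  FM-1: 7 × 9 × 7 = 441
  FM-2: 4 × 1 × 6 = 24
  FM-3: 5 × 9 × 4 = 180
  FM-4: 10 × 4 × 1 = 40
  FM-5: 10 × 7 × 10 = 700
  FM-6: 8 × 1 × 4 = 32
Sorted descending: 700, 441, 180, 40, 32, 24.
The third-highest RPN is 180 (FM-3).

180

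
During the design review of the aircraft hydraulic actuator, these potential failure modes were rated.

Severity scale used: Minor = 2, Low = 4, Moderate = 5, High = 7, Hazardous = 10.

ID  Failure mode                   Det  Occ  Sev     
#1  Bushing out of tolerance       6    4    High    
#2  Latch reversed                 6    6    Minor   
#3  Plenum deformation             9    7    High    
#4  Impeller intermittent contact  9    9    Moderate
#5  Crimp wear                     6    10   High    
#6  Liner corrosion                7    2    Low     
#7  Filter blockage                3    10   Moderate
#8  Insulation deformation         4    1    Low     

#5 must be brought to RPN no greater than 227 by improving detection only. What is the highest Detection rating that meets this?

#5: S=7, O=10, D=6 → current RPN = 420.
Fixed product = 70. Need 70 × D ≤ 227, so D ≤ 227/70 = 3.24.
Maximum integer Detection rating = 3 (gives RPN 210; D=4 would give 280 > 227).

3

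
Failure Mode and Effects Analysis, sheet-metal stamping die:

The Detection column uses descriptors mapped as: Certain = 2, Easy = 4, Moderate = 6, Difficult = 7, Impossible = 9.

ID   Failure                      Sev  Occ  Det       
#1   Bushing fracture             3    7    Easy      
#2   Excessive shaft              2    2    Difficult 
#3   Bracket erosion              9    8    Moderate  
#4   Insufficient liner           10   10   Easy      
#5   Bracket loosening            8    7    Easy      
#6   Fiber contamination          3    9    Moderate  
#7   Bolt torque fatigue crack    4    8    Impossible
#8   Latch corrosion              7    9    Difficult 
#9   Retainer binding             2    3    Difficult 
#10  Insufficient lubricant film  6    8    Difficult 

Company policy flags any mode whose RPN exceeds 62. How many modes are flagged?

8

RPN = Severity × Occurrence × Detection:
  #1: 3 × 7 × 4 = 84
  #2: 2 × 2 × 7 = 28
  #3: 9 × 8 × 6 = 432
  #4: 10 × 10 × 4 = 400
  #5: 8 × 7 × 4 = 224
  #6: 3 × 9 × 6 = 162
  #7: 4 × 8 × 9 = 288
  #8: 7 × 9 × 7 = 441
  #9: 2 × 3 × 7 = 42
  #10: 6 × 8 × 7 = 336
Modes with RPN > 62: #1 (84), #3 (432), #4 (400), #5 (224), #6 (162), #7 (288), #8 (441), #10 (336) → 8.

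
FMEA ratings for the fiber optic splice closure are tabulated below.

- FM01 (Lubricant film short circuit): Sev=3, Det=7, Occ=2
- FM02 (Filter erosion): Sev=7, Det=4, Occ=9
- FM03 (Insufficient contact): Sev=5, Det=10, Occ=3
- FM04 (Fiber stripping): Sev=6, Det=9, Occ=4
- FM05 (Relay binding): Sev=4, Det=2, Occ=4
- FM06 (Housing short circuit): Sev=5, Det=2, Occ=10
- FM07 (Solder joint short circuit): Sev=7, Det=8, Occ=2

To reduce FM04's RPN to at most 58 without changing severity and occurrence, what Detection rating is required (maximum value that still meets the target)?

FM04: S=6, O=4, D=9 → current RPN = 216.
Fixed product = 24. Need 24 × D ≤ 58, so D ≤ 58/24 = 2.42.
Maximum integer Detection rating = 2 (gives RPN 48; D=3 would give 72 > 58).

2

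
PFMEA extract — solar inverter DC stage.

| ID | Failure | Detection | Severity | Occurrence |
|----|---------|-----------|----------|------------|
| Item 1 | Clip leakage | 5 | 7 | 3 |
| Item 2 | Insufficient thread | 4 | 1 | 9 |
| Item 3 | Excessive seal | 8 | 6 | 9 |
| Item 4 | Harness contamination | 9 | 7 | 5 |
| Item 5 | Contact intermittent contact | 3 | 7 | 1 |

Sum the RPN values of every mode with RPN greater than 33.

888

RPN = Severity × Occurrence × Detection:
  Item 1: 7 × 3 × 5 = 105
  Item 2: 1 × 9 × 4 = 36
  Item 3: 6 × 9 × 8 = 432
  Item 4: 7 × 5 × 9 = 315
  Item 5: 7 × 1 × 3 = 21
RPN > 33: Item 1 (105), Item 2 (36), Item 3 (432), Item 4 (315).
Sum: 105 + 36 + 432 + 315 = 888.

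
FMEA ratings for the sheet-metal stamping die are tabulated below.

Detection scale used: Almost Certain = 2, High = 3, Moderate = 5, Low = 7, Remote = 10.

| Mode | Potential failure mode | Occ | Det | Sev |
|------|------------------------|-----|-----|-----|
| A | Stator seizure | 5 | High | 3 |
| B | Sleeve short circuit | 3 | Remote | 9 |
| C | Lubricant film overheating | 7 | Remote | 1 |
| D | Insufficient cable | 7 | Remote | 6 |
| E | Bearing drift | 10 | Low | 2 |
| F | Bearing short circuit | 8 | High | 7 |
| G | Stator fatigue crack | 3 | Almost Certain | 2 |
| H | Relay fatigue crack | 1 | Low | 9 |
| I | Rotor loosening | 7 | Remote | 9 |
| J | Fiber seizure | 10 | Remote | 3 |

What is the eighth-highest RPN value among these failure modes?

63

RPN = Severity × Occurrence × Detection:
  A: 3 × 5 × 3 = 45
  B: 9 × 3 × 10 = 270
  C: 1 × 7 × 10 = 70
  D: 6 × 7 × 10 = 420
  E: 2 × 10 × 7 = 140
  F: 7 × 8 × 3 = 168
  G: 2 × 3 × 2 = 12
  H: 9 × 1 × 7 = 63
  I: 9 × 7 × 10 = 630
  J: 3 × 10 × 10 = 300
Sorted descending: 630, 420, 300, 270, 168, 140, 70, 63, 45, 12.
The eighth-highest RPN is 63 (H).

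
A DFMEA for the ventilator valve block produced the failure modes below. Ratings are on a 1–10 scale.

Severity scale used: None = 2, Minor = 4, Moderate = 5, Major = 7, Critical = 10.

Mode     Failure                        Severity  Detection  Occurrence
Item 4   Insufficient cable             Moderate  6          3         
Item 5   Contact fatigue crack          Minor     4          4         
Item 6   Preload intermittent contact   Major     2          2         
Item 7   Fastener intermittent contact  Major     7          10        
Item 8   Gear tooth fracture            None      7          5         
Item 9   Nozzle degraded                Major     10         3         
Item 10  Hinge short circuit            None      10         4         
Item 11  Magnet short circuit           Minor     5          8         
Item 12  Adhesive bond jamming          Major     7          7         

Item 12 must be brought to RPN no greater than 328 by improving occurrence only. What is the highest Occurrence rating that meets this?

Item 12: S=7, O=7, D=7 → current RPN = 343.
Fixed product = 49. Need 49 × O ≤ 328, so O ≤ 328/49 = 6.69.
Maximum integer Occurrence rating = 6 (gives RPN 294; O=7 would give 343 > 328).

6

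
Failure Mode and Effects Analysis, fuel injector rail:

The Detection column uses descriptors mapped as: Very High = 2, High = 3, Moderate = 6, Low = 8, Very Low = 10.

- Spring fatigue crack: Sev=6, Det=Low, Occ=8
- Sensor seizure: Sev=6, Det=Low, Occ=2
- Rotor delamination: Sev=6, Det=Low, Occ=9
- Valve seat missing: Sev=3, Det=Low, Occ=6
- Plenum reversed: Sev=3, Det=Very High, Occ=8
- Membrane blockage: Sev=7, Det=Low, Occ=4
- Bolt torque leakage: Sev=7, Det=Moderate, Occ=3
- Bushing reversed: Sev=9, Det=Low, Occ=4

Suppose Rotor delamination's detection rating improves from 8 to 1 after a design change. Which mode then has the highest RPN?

RPN = Severity × Occurrence × Detection:
  Spring fatigue crack: 6 × 8 × 8 = 384
  Sensor seizure: 6 × 2 × 8 = 96
  Rotor delamination: 6 × 9 × 8 = 432
  Valve seat missing: 3 × 6 × 8 = 144
  Plenum reversed: 3 × 8 × 2 = 48
  Membrane blockage: 7 × 4 × 8 = 224
  Bolt torque leakage: 7 × 3 × 6 = 126
  Bushing reversed: 9 × 4 × 8 = 288
After action: Rotor delamination → 6 × 9 × 1 = 54.
Revised RPNs: Spring fatigue crack=384, Bushing reversed=288, Membrane blockage=224, Valve seat missing=144, Bolt torque leakage=126, Sensor seizure=96, Rotor delamination=54, Plenum reversed=48.
Highest is now Spring fatigue crack (384).

Spring fatigue crack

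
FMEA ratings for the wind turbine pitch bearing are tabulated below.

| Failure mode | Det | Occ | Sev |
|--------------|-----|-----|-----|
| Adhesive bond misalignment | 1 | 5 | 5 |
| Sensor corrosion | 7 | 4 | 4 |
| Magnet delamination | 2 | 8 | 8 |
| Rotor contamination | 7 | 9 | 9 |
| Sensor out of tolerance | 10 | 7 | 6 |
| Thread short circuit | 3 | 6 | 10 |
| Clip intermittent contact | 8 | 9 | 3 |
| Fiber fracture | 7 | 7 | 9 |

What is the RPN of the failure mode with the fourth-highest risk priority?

216

RPN = Severity × Occurrence × Detection:
  Adhesive bond misalignment: 5 × 5 × 1 = 25
  Sensor corrosion: 4 × 4 × 7 = 112
  Magnet delamination: 8 × 8 × 2 = 128
  Rotor contamination: 9 × 9 × 7 = 567
  Sensor out of tolerance: 6 × 7 × 10 = 420
  Thread short circuit: 10 × 6 × 3 = 180
  Clip intermittent contact: 3 × 9 × 8 = 216
  Fiber fracture: 9 × 7 × 7 = 441
Sorted descending: 567, 441, 420, 216, 180, 128, 112, 25.
The fourth-highest RPN is 216 (Clip intermittent contact).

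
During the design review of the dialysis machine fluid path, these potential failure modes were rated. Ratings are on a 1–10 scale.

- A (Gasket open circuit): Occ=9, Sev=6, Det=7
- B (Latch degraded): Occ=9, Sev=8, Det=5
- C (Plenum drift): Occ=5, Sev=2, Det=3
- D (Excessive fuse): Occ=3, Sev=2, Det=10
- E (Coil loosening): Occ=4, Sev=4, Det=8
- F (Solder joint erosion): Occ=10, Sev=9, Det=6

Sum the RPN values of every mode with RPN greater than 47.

RPN = Severity × Occurrence × Detection:
  A: 6 × 9 × 7 = 378
  B: 8 × 9 × 5 = 360
  C: 2 × 5 × 3 = 30
  D: 2 × 3 × 10 = 60
  E: 4 × 4 × 8 = 128
  F: 9 × 10 × 6 = 540
RPN > 47: A (378), B (360), D (60), E (128), F (540).
Sum: 378 + 360 + 60 + 128 + 540 = 1466.

1466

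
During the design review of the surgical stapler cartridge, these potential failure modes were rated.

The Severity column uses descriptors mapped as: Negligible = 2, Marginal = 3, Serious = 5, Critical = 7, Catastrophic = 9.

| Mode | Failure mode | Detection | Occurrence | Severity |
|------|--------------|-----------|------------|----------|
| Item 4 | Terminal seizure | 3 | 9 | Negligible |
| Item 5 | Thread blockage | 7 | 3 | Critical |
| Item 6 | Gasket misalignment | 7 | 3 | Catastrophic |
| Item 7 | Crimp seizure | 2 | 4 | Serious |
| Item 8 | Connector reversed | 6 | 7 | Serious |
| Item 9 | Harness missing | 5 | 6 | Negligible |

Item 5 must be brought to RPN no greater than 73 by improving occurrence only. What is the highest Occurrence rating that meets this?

Item 5: S=7, O=3, D=7 → current RPN = 147.
Fixed product = 49. Need 49 × O ≤ 73, so O ≤ 73/49 = 1.49.
Maximum integer Occurrence rating = 1 (gives RPN 49; O=2 would give 98 > 73).

1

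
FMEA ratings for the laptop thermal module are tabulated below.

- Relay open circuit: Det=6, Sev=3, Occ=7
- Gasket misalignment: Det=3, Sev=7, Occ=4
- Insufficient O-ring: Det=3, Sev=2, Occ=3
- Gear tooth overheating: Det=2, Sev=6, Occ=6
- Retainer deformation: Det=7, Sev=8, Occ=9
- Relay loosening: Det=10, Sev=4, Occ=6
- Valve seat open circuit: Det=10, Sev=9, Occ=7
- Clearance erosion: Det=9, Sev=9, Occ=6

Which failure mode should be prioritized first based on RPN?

Valve seat open circuit

RPN = Severity × Occurrence × Detection:
  Relay open circuit: 3 × 7 × 6 = 126
  Gasket misalignment: 7 × 4 × 3 = 84
  Insufficient O-ring: 2 × 3 × 3 = 18
  Gear tooth overheating: 6 × 6 × 2 = 72
  Retainer deformation: 8 × 9 × 7 = 504
  Relay loosening: 4 × 6 × 10 = 240
  Valve seat open circuit: 9 × 7 × 10 = 630
  Clearance erosion: 9 × 6 × 9 = 486
Highest RPN is 630 → Valve seat open circuit.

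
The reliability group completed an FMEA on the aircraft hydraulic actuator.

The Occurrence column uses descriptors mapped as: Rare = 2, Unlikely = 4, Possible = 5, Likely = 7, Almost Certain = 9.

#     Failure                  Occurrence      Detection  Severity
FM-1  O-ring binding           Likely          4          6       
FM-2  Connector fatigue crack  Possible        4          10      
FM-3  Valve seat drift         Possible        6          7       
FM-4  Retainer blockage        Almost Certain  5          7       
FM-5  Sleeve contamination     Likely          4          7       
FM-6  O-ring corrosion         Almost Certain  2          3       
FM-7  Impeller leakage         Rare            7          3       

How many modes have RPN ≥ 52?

RPN = Severity × Occurrence × Detection:
  FM-1: 6 × 7 × 4 = 168
  FM-2: 10 × 5 × 4 = 200
  FM-3: 7 × 5 × 6 = 210
  FM-4: 7 × 9 × 5 = 315
  FM-5: 7 × 7 × 4 = 196
  FM-6: 3 × 9 × 2 = 54
  FM-7: 3 × 2 × 7 = 42
Modes with RPN ≥ 52: FM-1 (168), FM-2 (200), FM-3 (210), FM-4 (315), FM-5 (196), FM-6 (54) → 6.

6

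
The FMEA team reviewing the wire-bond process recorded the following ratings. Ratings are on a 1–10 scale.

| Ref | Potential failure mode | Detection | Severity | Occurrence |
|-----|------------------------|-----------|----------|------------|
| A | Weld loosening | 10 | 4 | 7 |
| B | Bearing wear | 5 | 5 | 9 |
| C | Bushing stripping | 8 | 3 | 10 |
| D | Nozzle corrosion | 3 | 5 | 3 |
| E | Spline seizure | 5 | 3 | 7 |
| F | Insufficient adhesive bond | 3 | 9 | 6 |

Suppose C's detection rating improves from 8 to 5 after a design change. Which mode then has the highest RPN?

A

RPN = Severity × Occurrence × Detection:
  A: 4 × 7 × 10 = 280
  B: 5 × 9 × 5 = 225
  C: 3 × 10 × 8 = 240
  D: 5 × 3 × 3 = 45
  E: 3 × 7 × 5 = 105
  F: 9 × 6 × 3 = 162
After action: C → 3 × 10 × 5 = 150.
Revised RPNs: A=280, B=225, F=162, C=150, E=105, D=45.
Highest is now A (280).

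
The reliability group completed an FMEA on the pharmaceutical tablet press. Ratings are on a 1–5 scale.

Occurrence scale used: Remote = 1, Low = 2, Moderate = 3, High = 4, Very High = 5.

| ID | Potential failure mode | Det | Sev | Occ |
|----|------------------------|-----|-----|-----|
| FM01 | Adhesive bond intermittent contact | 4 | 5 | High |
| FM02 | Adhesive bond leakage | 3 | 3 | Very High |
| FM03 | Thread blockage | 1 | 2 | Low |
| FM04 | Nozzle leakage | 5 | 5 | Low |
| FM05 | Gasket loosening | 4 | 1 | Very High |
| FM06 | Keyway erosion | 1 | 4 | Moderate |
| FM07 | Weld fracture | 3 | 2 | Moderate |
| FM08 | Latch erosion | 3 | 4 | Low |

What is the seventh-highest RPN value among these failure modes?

RPN = Severity × Occurrence × Detection:
  FM01: 5 × 4 × 4 = 80
  FM02: 3 × 5 × 3 = 45
  FM03: 2 × 2 × 1 = 4
  FM04: 5 × 2 × 5 = 50
  FM05: 1 × 5 × 4 = 20
  FM06: 4 × 3 × 1 = 12
  FM07: 2 × 3 × 3 = 18
  FM08: 4 × 2 × 3 = 24
Sorted descending: 80, 50, 45, 24, 20, 18, 12, 4.
The seventh-highest RPN is 12 (FM06).

12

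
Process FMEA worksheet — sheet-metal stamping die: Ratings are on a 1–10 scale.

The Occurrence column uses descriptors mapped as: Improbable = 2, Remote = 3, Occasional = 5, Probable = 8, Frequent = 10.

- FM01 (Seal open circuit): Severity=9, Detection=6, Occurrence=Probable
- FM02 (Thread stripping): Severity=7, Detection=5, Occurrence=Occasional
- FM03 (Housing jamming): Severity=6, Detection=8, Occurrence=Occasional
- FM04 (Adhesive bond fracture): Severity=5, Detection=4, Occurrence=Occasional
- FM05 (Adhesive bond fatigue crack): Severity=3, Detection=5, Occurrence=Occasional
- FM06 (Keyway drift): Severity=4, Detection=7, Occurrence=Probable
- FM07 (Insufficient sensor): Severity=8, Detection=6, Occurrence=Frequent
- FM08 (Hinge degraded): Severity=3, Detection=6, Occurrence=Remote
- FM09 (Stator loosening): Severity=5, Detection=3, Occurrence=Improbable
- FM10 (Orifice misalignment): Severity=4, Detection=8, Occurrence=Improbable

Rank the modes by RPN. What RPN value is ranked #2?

432

RPN = Severity × Occurrence × Detection:
  FM01: 9 × 8 × 6 = 432
  FM02: 7 × 5 × 5 = 175
  FM03: 6 × 5 × 8 = 240
  FM04: 5 × 5 × 4 = 100
  FM05: 3 × 5 × 5 = 75
  FM06: 4 × 8 × 7 = 224
  FM07: 8 × 10 × 6 = 480
  FM08: 3 × 3 × 6 = 54
  FM09: 5 × 2 × 3 = 30
  FM10: 4 × 2 × 8 = 64
Sorted descending: 480, 432, 240, 224, 175, 100, 75, 64, 54, 30.
The second-highest RPN is 432 (FM01).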